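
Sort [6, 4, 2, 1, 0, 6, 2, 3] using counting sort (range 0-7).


Count array: [1, 1, 2, 1, 1, 0, 2, 0]
Reconstruct: [0, 1, 2, 2, 3, 4, 6, 6]


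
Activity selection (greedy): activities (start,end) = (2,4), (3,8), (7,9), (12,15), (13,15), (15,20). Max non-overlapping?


Greedy: pick earliest-ending, then skip overlaps.
Selected (4 activities): [(2, 4), (7, 9), (12, 15), (15, 20)]


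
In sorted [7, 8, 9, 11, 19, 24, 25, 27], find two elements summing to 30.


Two pointers: lo=0, hi=7
Found pair: (11, 19) summing to 30


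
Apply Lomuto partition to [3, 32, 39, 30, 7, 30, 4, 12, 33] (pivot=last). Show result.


Elements <= 33 go left of pivot.
Result: [3, 32, 30, 7, 30, 4, 12, 33, 39], pivot at index 7


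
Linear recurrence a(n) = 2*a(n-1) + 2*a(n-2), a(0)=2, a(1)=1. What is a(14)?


Build bottom-up:
...a(12)=123008, a(13)=336064, a(14)=2*336064+2*123008=918144


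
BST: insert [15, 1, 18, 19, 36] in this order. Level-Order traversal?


Root = 15; build tree by BST insertion.
Level-Order traversal: [15, 1, 18, 19, 36]


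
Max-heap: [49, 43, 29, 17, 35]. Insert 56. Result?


Append 56: [49, 43, 29, 17, 35, 56]
Bubble up: swap idx 5(56) with idx 2(29); swap idx 2(56) with idx 0(49)
Result: [56, 43, 49, 17, 35, 29]


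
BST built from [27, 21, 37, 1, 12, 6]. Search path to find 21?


BST root = 27
Search for 21: compare at each node
Path: [27, 21]


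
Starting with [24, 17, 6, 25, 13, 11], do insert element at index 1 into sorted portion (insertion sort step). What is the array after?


After one pass: [17, 24, 6, 25, 13, 11]


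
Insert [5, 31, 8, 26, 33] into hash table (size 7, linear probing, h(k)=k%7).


Insertions: 5->slot 5; 31->slot 3; 8->slot 1; 26->slot 6; 33->slot 0
Table: [33, 8, None, 31, None, 5, 26]


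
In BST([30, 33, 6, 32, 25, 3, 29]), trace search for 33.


BST root = 30
Search for 33: compare at each node
Path: [30, 33]


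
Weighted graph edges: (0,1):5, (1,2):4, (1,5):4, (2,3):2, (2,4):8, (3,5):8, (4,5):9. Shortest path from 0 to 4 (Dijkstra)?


Dijkstra from 0:
Distances: {0: 0, 1: 5, 2: 9, 3: 11, 4: 17, 5: 9}
Shortest distance to 4 = 17, path = [0, 1, 2, 4]


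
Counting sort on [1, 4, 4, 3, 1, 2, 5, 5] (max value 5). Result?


Count array: [0, 2, 1, 1, 2, 2]
Reconstruct: [1, 1, 2, 3, 4, 4, 5, 5]


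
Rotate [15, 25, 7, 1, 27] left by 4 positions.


Left rotate by 4: [27, 15, 25, 7, 1]


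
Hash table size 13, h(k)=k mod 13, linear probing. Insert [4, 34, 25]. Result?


Insertions: 4->slot 4; 34->slot 8; 25->slot 12
Table: [None, None, None, None, 4, None, None, None, 34, None, None, None, 25]


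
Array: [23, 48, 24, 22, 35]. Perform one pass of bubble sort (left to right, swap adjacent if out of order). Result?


After one pass: [23, 24, 22, 35, 48]


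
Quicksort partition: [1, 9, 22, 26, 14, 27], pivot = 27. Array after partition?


Elements <= 27 go left of pivot.
Result: [1, 9, 22, 26, 14, 27], pivot at index 5


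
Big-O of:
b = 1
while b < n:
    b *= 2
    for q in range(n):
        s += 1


Per nesting level: O(log n) * O(n) = O(n log n)
Complexity: O(n log n)


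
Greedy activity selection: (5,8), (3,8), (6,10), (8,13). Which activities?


Greedy: pick earliest-ending, then skip overlaps.
Selected (2 activities): [(5, 8), (8, 13)]


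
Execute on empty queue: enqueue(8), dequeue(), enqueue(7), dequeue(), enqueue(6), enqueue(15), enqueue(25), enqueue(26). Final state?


enqueue(8) -> [8]
dequeue() returns 8 -> []
enqueue(7) -> [7]
dequeue() returns 7 -> []
enqueue(6) -> [6]
enqueue(15) -> [6, 15]
enqueue(25) -> [6, 15, 25]
enqueue(26) -> [6, 15, 25, 26]
Final queue (front to back): [6, 15, 25, 26]


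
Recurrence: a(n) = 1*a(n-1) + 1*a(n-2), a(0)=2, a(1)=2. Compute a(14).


Build bottom-up:
...a(12)=466, a(13)=754, a(14)=1*754+1*466=1220


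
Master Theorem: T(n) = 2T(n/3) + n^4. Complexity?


a=2, b=3, c=4. log_3(2)=0.631 < c=4. Case 3: O(n^c) = O(n^4)
Complexity: O(n^4)


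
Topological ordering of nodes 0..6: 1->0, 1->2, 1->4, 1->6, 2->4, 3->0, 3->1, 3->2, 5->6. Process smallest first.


Kahn's algorithm, process smallest node first
Order: [3, 1, 0, 2, 4, 5, 6]


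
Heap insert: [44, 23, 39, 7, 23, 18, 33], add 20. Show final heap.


Append 20: [44, 23, 39, 7, 23, 18, 33, 20]
Bubble up: swap idx 7(20) with idx 3(7)
Result: [44, 23, 39, 20, 23, 18, 33, 7]


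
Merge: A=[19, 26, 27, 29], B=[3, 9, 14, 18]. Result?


Compare heads, take smaller each step.
Merged: [3, 9, 14, 18, 19, 26, 27, 29]


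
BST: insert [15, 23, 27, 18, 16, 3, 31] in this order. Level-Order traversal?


Root = 15; build tree by BST insertion.
Level-Order traversal: [15, 3, 23, 18, 27, 16, 31]


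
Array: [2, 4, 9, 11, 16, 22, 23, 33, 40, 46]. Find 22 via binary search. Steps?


Search for 22:
[0,9] mid=4 arr[4]=16
[5,9] mid=7 arr[7]=33
[5,6] mid=5 arr[5]=22
Total: 3 comparisons


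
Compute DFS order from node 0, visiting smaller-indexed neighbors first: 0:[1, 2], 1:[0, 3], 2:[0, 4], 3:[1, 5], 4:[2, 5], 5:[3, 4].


DFS stack-based: start with [0]
Visit order: [0, 1, 3, 5, 4, 2]


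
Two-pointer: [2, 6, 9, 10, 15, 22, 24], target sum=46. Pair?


Two pointers: lo=0, hi=6
Found pair: (22, 24) summing to 46


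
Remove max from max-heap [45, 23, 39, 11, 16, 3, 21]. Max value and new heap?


Max = 45
Replace root with last, heapify down
Resulting heap: [39, 23, 21, 11, 16, 3]


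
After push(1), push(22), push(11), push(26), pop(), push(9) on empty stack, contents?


push(1) -> [1]
push(22) -> [1, 22]
push(11) -> [1, 22, 11]
push(26) -> [1, 22, 11, 26]
pop() returns 26 -> [1, 22, 11]
push(9) -> [1, 22, 11, 9]
Final stack (bottom to top): [1, 22, 11, 9]


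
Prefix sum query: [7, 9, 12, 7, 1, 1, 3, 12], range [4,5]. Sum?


Prefix sums: [0, 7, 16, 28, 35, 36, 37, 40, 52]
Sum[4..5] = prefix[6] - prefix[4] = 37 - 35 = 2


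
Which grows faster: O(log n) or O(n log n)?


logarithmic grows slower than linearithmic
O(log n) is asymptotically smaller; O(n log n) grows faster


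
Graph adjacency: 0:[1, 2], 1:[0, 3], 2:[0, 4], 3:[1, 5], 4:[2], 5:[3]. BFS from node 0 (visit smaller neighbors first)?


BFS queue: start with [0]
Visit order: [0, 1, 2, 3, 4, 5]


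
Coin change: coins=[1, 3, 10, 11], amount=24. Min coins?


dp[0]=0; dp[i]=1+min(dp[i-c] for c in coins)
...dp[19]=4, dp[20]=2, dp[21]=2, dp[22]=2, dp[23]=3, dp[24]=3
Minimum coins for 24 = 3


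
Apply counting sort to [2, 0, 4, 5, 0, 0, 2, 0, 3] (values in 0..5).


Count array: [4, 0, 2, 1, 1, 1]
Reconstruct: [0, 0, 0, 0, 2, 2, 3, 4, 5]


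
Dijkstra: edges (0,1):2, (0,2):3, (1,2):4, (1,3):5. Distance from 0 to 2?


Dijkstra from 0:
Distances: {0: 0, 1: 2, 2: 3, 3: 7}
Shortest distance to 2 = 3, path = [0, 2]


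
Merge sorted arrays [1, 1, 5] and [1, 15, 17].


Compare heads, take smaller each step.
Merged: [1, 1, 1, 5, 15, 17]


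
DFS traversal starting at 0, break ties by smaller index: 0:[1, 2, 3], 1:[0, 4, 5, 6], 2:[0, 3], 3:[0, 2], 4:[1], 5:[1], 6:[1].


DFS stack-based: start with [0]
Visit order: [0, 1, 4, 5, 6, 2, 3]


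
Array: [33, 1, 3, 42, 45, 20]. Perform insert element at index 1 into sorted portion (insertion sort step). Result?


After one pass: [1, 33, 3, 42, 45, 20]


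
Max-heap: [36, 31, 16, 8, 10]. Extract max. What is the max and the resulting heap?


Max = 36
Replace root with last, heapify down
Resulting heap: [31, 10, 16, 8]


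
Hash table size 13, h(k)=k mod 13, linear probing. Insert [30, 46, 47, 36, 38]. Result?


Insertions: 30->slot 4; 46->slot 7; 47->slot 8; 36->slot 10; 38->slot 12
Table: [None, None, None, None, 30, None, None, 46, 47, None, 36, None, 38]


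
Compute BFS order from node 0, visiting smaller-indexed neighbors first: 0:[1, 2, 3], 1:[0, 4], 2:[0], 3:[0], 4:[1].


BFS queue: start with [0]
Visit order: [0, 1, 2, 3, 4]


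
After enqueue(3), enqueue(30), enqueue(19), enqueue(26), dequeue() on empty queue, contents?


enqueue(3) -> [3]
enqueue(30) -> [3, 30]
enqueue(19) -> [3, 30, 19]
enqueue(26) -> [3, 30, 19, 26]
dequeue() returns 3 -> [30, 19, 26]
Final queue (front to back): [30, 19, 26]


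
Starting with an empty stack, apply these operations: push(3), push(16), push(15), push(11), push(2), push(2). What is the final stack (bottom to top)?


push(3) -> [3]
push(16) -> [3, 16]
push(15) -> [3, 16, 15]
push(11) -> [3, 16, 15, 11]
push(2) -> [3, 16, 15, 11, 2]
push(2) -> [3, 16, 15, 11, 2, 2]
Final stack (bottom to top): [3, 16, 15, 11, 2, 2]


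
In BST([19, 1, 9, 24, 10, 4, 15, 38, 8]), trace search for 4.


BST root = 19
Search for 4: compare at each node
Path: [19, 1, 9, 4]


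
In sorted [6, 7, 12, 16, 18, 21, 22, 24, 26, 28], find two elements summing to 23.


Two pointers: lo=0, hi=9
Found pair: (7, 16) summing to 23


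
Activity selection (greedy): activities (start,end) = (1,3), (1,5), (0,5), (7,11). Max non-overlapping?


Greedy: pick earliest-ending, then skip overlaps.
Selected (2 activities): [(1, 3), (7, 11)]


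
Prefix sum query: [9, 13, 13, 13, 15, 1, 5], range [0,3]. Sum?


Prefix sums: [0, 9, 22, 35, 48, 63, 64, 69]
Sum[0..3] = prefix[4] - prefix[0] = 48 - 0 = 48


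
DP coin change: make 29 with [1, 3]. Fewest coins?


dp[0]=0; dp[i]=1+min(dp[i-c] for c in coins)
...dp[24]=8, dp[25]=9, dp[26]=10, dp[27]=9, dp[28]=10, dp[29]=11
Minimum coins for 29 = 11


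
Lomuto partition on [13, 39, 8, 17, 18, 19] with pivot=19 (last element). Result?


Elements <= 19 go left of pivot.
Result: [13, 8, 17, 18, 19, 39], pivot at index 4


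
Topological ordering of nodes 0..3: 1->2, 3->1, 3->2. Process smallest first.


Kahn's algorithm, process smallest node first
Order: [0, 3, 1, 2]


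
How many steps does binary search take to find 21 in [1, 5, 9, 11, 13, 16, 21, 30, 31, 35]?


Search for 21:
[0,9] mid=4 arr[4]=13
[5,9] mid=7 arr[7]=30
[5,6] mid=5 arr[5]=16
[6,6] mid=6 arr[6]=21
Total: 4 comparisons


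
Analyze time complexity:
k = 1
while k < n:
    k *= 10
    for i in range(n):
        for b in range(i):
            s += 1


Per nesting level: O(log n) * O(n) * O(n) [triangular over i] = O(n^2 log n)
Complexity: O(n^2 log n)


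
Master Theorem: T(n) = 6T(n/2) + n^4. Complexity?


a=6, b=2, c=4. log_2(6)=2.585 < c=4. Case 3: O(n^c) = O(n^4)
Complexity: O(n^4)


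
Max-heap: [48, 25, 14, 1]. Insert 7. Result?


Append 7: [48, 25, 14, 1, 7]
Bubble up: no swaps needed
Result: [48, 25, 14, 1, 7]


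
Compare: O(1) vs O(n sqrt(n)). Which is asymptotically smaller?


constant grows slower than n^1.5
O(1) is asymptotically smaller; O(n sqrt(n)) grows faster


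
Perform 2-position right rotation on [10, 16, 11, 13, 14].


Right rotate by 2: [13, 14, 10, 16, 11]


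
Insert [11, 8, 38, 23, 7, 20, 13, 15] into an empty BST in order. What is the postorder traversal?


Root = 11; build tree by BST insertion.
Postorder traversal: [7, 8, 15, 13, 20, 23, 38, 11]


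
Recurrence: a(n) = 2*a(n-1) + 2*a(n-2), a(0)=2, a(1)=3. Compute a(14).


Build bottom-up:
...a(12)=222848, a(13)=608832, a(14)=2*608832+2*222848=1663360


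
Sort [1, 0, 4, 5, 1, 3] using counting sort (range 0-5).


Count array: [1, 2, 0, 1, 1, 1]
Reconstruct: [0, 1, 1, 3, 4, 5]


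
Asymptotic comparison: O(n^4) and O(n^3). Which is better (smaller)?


cubic grows slower than quartic
O(n^3) is asymptotically smaller; O(n^4) grows faster


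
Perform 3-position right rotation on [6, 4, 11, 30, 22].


Right rotate by 3: [11, 30, 22, 6, 4]


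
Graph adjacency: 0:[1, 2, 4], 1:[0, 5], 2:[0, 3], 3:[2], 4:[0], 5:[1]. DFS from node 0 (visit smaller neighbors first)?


DFS stack-based: start with [0]
Visit order: [0, 1, 5, 2, 3, 4]


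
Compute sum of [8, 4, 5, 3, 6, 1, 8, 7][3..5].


Prefix sums: [0, 8, 12, 17, 20, 26, 27, 35, 42]
Sum[3..5] = prefix[6] - prefix[3] = 27 - 17 = 10


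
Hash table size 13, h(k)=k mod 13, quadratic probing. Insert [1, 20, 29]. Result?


Insertions: 1->slot 1; 20->slot 7; 29->slot 3
Table: [None, 1, None, 29, None, None, None, 20, None, None, None, None, None]


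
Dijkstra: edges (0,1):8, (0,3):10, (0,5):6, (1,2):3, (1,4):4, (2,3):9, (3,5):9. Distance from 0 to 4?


Dijkstra from 0:
Distances: {0: 0, 1: 8, 2: 11, 3: 10, 4: 12, 5: 6}
Shortest distance to 4 = 12, path = [0, 1, 4]


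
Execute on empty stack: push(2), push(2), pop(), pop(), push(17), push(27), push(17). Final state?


push(2) -> [2]
push(2) -> [2, 2]
pop() returns 2 -> [2]
pop() returns 2 -> []
push(17) -> [17]
push(27) -> [17, 27]
push(17) -> [17, 27, 17]
Final stack (bottom to top): [17, 27, 17]


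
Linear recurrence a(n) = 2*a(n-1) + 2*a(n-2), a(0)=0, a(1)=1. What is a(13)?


Build bottom-up:
...a(11)=18272, a(12)=49920, a(13)=2*49920+2*18272=136384


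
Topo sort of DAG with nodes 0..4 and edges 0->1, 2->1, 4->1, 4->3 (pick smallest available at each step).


Kahn's algorithm, process smallest node first
Order: [0, 2, 4, 1, 3]


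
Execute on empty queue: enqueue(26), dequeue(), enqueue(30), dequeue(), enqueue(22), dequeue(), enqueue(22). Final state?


enqueue(26) -> [26]
dequeue() returns 26 -> []
enqueue(30) -> [30]
dequeue() returns 30 -> []
enqueue(22) -> [22]
dequeue() returns 22 -> []
enqueue(22) -> [22]
Final queue (front to back): [22]


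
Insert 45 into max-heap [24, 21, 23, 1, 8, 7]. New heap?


Append 45: [24, 21, 23, 1, 8, 7, 45]
Bubble up: swap idx 6(45) with idx 2(23); swap idx 2(45) with idx 0(24)
Result: [45, 21, 24, 1, 8, 7, 23]


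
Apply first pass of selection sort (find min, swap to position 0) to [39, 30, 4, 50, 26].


After one pass: [4, 30, 39, 50, 26]


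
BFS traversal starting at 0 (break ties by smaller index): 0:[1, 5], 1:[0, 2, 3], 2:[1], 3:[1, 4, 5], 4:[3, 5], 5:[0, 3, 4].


BFS queue: start with [0]
Visit order: [0, 1, 5, 2, 3, 4]


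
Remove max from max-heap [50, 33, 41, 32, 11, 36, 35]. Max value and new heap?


Max = 50
Replace root with last, heapify down
Resulting heap: [41, 33, 36, 32, 11, 35]


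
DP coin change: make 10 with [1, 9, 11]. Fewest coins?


dp[0]=0; dp[i]=1+min(dp[i-c] for c in coins)
...dp[5]=5, dp[6]=6, dp[7]=7, dp[8]=8, dp[9]=1, dp[10]=2
Minimum coins for 10 = 2


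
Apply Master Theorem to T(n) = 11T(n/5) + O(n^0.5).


a=11, b=5, c=0.5. log_5(11)=1.490 > c=0.5. Case 1: O(n^log_b(a)) = O(n^1.490)
Complexity: O(n^1.490)


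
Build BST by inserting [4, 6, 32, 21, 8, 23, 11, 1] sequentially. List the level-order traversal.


Root = 4; build tree by BST insertion.
Level-Order traversal: [4, 1, 6, 32, 21, 8, 23, 11]


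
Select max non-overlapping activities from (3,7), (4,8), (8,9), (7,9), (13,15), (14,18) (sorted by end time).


Greedy: pick earliest-ending, then skip overlaps.
Selected (3 activities): [(3, 7), (8, 9), (13, 15)]


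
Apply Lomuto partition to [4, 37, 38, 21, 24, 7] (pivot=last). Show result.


Elements <= 7 go left of pivot.
Result: [4, 7, 38, 21, 24, 37], pivot at index 1


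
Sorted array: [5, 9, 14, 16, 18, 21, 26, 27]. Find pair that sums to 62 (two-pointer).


Two pointers: lo=0, hi=7
No pair sums to 62


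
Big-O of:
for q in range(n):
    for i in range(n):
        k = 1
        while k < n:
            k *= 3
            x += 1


Per nesting level: O(n) * O(n) * O(log n) = O(n^2 log n)
Complexity: O(n^2 log n)


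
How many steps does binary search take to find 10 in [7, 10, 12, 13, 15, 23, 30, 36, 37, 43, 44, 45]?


Search for 10:
[0,11] mid=5 arr[5]=23
[0,4] mid=2 arr[2]=12
[0,1] mid=0 arr[0]=7
[1,1] mid=1 arr[1]=10
Total: 4 comparisons


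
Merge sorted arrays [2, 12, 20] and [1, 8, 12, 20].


Compare heads, take smaller each step.
Merged: [1, 2, 8, 12, 12, 20, 20]


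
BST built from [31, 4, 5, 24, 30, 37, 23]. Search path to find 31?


BST root = 31
Search for 31: compare at each node
Path: [31]


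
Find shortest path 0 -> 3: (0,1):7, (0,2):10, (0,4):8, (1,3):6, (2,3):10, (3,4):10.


Dijkstra from 0:
Distances: {0: 0, 1: 7, 2: 10, 3: 13, 4: 8}
Shortest distance to 3 = 13, path = [0, 1, 3]


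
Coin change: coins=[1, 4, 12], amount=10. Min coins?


dp[0]=0; dp[i]=1+min(dp[i-c] for c in coins)
...dp[5]=2, dp[6]=3, dp[7]=4, dp[8]=2, dp[9]=3, dp[10]=4
Minimum coins for 10 = 4


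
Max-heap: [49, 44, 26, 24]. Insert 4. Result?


Append 4: [49, 44, 26, 24, 4]
Bubble up: no swaps needed
Result: [49, 44, 26, 24, 4]


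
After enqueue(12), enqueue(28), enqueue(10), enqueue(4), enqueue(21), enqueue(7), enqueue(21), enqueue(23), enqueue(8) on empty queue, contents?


enqueue(12) -> [12]
enqueue(28) -> [12, 28]
enqueue(10) -> [12, 28, 10]
enqueue(4) -> [12, 28, 10, 4]
enqueue(21) -> [12, 28, 10, 4, 21]
enqueue(7) -> [12, 28, 10, 4, 21, 7]
enqueue(21) -> [12, 28, 10, 4, 21, 7, 21]
enqueue(23) -> [12, 28, 10, 4, 21, 7, 21, 23]
enqueue(8) -> [12, 28, 10, 4, 21, 7, 21, 23, 8]
Final queue (front to back): [12, 28, 10, 4, 21, 7, 21, 23, 8]


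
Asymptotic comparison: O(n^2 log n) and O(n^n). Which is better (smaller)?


n^2 log n grows slower than n^n
O(n^2 log n) is asymptotically smaller; O(n^n) grows faster


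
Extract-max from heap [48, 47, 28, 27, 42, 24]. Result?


Max = 48
Replace root with last, heapify down
Resulting heap: [47, 42, 28, 27, 24]


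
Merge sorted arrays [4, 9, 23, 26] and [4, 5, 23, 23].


Compare heads, take smaller each step.
Merged: [4, 4, 5, 9, 23, 23, 23, 26]


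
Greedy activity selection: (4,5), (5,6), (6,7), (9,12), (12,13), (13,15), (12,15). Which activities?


Greedy: pick earliest-ending, then skip overlaps.
Selected (6 activities): [(4, 5), (5, 6), (6, 7), (9, 12), (12, 13), (13, 15)]


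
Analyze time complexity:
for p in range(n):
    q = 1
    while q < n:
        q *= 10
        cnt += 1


Per nesting level: O(n) * O(log n) = O(n log n)
Complexity: O(n log n)


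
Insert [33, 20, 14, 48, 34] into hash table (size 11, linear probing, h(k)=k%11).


Insertions: 33->slot 0; 20->slot 9; 14->slot 3; 48->slot 4; 34->slot 1
Table: [33, 34, None, 14, 48, None, None, None, None, 20, None]


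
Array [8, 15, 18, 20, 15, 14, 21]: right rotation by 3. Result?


Right rotate by 3: [15, 14, 21, 8, 15, 18, 20]


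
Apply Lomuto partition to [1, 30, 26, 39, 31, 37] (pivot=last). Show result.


Elements <= 37 go left of pivot.
Result: [1, 30, 26, 31, 37, 39], pivot at index 4


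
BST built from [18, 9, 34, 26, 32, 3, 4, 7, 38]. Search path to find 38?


BST root = 18
Search for 38: compare at each node
Path: [18, 34, 38]


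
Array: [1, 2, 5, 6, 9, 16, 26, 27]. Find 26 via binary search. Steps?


Search for 26:
[0,7] mid=3 arr[3]=6
[4,7] mid=5 arr[5]=16
[6,7] mid=6 arr[6]=26
Total: 3 comparisons


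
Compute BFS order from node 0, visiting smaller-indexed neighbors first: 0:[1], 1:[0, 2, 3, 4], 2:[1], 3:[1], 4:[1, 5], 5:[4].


BFS queue: start with [0]
Visit order: [0, 1, 2, 3, 4, 5]


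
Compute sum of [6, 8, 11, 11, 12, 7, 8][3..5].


Prefix sums: [0, 6, 14, 25, 36, 48, 55, 63]
Sum[3..5] = prefix[6] - prefix[3] = 55 - 25 = 30


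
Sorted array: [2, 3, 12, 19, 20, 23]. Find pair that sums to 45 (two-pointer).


Two pointers: lo=0, hi=5
No pair sums to 45


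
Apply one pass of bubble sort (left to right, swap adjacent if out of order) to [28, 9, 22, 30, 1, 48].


After one pass: [9, 22, 28, 1, 30, 48]


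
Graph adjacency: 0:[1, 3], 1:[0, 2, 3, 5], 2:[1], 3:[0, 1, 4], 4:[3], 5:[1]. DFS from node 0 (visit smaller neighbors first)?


DFS stack-based: start with [0]
Visit order: [0, 1, 2, 3, 4, 5]


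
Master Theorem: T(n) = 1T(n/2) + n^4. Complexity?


a=1, b=2, c=4. log_2(1)=0 < c=4. Case 3: O(n^c) = O(n^4)
Complexity: O(n^4)


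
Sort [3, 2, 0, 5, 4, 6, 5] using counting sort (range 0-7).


Count array: [1, 0, 1, 1, 1, 2, 1, 0]
Reconstruct: [0, 2, 3, 4, 5, 5, 6]


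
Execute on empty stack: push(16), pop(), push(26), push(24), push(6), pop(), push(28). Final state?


push(16) -> [16]
pop() returns 16 -> []
push(26) -> [26]
push(24) -> [26, 24]
push(6) -> [26, 24, 6]
pop() returns 6 -> [26, 24]
push(28) -> [26, 24, 28]
Final stack (bottom to top): [26, 24, 28]


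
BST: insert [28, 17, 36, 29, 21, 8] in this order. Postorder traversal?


Root = 28; build tree by BST insertion.
Postorder traversal: [8, 21, 17, 29, 36, 28]


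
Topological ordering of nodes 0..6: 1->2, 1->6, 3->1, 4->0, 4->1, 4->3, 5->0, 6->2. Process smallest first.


Kahn's algorithm, process smallest node first
Order: [4, 3, 1, 5, 0, 6, 2]


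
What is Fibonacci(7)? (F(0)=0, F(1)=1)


F(n)=F(n-1)+F(n-2)
...F(5)=5, F(6)=8, F(7)=13


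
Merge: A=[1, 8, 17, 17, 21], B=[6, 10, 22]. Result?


Compare heads, take smaller each step.
Merged: [1, 6, 8, 10, 17, 17, 21, 22]


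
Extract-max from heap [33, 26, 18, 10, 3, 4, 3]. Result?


Max = 33
Replace root with last, heapify down
Resulting heap: [26, 10, 18, 3, 3, 4]


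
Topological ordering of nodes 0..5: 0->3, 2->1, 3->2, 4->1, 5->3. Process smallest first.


Kahn's algorithm, process smallest node first
Order: [0, 4, 5, 3, 2, 1]


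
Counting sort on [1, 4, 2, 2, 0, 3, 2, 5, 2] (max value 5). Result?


Count array: [1, 1, 4, 1, 1, 1]
Reconstruct: [0, 1, 2, 2, 2, 2, 3, 4, 5]


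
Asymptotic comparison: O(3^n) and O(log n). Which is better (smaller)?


logarithmic grows slower than exponential (base 3)
O(log n) is asymptotically smaller; O(3^n) grows faster


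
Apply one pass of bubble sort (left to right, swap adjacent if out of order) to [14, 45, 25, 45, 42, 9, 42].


After one pass: [14, 25, 45, 42, 9, 42, 45]


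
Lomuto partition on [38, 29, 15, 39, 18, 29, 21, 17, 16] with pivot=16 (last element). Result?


Elements <= 16 go left of pivot.
Result: [15, 16, 38, 39, 18, 29, 21, 17, 29], pivot at index 1


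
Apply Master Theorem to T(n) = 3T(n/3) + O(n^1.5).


a=3, b=3, c=1.5. log_3(3)=1 < c=1.5. Case 3: O(n^c) = O(n^1.500)
Complexity: O(n^1.500)


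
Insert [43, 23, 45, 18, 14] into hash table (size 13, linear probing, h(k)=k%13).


Insertions: 43->slot 4; 23->slot 10; 45->slot 6; 18->slot 5; 14->slot 1
Table: [None, 14, None, None, 43, 18, 45, None, None, None, 23, None, None]


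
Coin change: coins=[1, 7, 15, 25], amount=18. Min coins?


dp[0]=0; dp[i]=1+min(dp[i-c] for c in coins)
...dp[13]=7, dp[14]=2, dp[15]=1, dp[16]=2, dp[17]=3, dp[18]=4
Minimum coins for 18 = 4


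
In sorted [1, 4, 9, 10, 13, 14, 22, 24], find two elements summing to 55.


Two pointers: lo=0, hi=7
No pair sums to 55


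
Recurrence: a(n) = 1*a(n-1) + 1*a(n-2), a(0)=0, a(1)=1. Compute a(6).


Build bottom-up:
...a(4)=3, a(5)=5, a(6)=1*5+1*3=8


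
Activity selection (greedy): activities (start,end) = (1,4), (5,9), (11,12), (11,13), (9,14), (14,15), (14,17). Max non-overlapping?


Greedy: pick earliest-ending, then skip overlaps.
Selected (4 activities): [(1, 4), (5, 9), (11, 12), (14, 15)]


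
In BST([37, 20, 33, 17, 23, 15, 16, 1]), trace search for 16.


BST root = 37
Search for 16: compare at each node
Path: [37, 20, 17, 15, 16]


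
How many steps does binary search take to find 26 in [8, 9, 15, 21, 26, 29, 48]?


Search for 26:
[0,6] mid=3 arr[3]=21
[4,6] mid=5 arr[5]=29
[4,4] mid=4 arr[4]=26
Total: 3 comparisons


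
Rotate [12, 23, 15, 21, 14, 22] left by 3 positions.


Left rotate by 3: [21, 14, 22, 12, 23, 15]


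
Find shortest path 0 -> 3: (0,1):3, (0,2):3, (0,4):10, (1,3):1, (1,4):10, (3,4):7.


Dijkstra from 0:
Distances: {0: 0, 1: 3, 2: 3, 3: 4, 4: 10}
Shortest distance to 3 = 4, path = [0, 1, 3]


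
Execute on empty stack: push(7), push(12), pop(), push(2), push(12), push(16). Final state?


push(7) -> [7]
push(12) -> [7, 12]
pop() returns 12 -> [7]
push(2) -> [7, 2]
push(12) -> [7, 2, 12]
push(16) -> [7, 2, 12, 16]
Final stack (bottom to top): [7, 2, 12, 16]


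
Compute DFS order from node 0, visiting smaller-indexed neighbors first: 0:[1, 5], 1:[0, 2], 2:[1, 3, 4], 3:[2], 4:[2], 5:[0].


DFS stack-based: start with [0]
Visit order: [0, 1, 2, 3, 4, 5]


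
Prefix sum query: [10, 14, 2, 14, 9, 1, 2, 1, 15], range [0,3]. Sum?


Prefix sums: [0, 10, 24, 26, 40, 49, 50, 52, 53, 68]
Sum[0..3] = prefix[4] - prefix[0] = 40 - 0 = 40


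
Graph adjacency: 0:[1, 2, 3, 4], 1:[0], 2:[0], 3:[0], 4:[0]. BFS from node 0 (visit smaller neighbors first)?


BFS queue: start with [0]
Visit order: [0, 1, 2, 3, 4]


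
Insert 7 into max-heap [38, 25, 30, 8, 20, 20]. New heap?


Append 7: [38, 25, 30, 8, 20, 20, 7]
Bubble up: no swaps needed
Result: [38, 25, 30, 8, 20, 20, 7]


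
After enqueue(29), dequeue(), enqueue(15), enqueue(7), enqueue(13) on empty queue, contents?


enqueue(29) -> [29]
dequeue() returns 29 -> []
enqueue(15) -> [15]
enqueue(7) -> [15, 7]
enqueue(13) -> [15, 7, 13]
Final queue (front to back): [15, 7, 13]


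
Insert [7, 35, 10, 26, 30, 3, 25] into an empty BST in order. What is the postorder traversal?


Root = 7; build tree by BST insertion.
Postorder traversal: [3, 25, 30, 26, 10, 35, 7]


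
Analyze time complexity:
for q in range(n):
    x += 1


Per nesting level: O(n) = O(n)
Complexity: O(n)


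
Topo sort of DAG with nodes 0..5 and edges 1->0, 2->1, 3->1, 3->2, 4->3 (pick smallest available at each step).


Kahn's algorithm, process smallest node first
Order: [4, 3, 2, 1, 0, 5]


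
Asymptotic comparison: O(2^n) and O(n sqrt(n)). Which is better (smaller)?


n^1.5 grows slower than exponential
O(n sqrt(n)) is asymptotically smaller; O(2^n) grows faster


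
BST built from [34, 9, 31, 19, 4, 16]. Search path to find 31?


BST root = 34
Search for 31: compare at each node
Path: [34, 9, 31]


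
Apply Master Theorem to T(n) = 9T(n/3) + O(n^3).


a=9, b=3, c=3. log_3(9)=2 < c=3. Case 3: O(n^c) = O(n^3)
Complexity: O(n^3)


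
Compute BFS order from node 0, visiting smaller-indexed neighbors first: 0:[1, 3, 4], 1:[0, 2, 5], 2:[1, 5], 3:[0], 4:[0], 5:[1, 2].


BFS queue: start with [0]
Visit order: [0, 1, 3, 4, 2, 5]


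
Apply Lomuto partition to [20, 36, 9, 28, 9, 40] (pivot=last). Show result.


Elements <= 40 go left of pivot.
Result: [20, 36, 9, 28, 9, 40], pivot at index 5


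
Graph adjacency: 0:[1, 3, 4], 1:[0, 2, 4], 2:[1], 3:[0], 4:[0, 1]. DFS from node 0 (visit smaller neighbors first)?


DFS stack-based: start with [0]
Visit order: [0, 1, 2, 4, 3]


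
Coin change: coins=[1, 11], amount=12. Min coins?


dp[0]=0; dp[i]=1+min(dp[i-c] for c in coins)
...dp[7]=7, dp[8]=8, dp[9]=9, dp[10]=10, dp[11]=1, dp[12]=2
Minimum coins for 12 = 2


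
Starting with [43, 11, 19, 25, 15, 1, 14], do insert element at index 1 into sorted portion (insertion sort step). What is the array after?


After one pass: [11, 43, 19, 25, 15, 1, 14]


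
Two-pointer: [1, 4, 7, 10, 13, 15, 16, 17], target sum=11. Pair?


Two pointers: lo=0, hi=7
Found pair: (1, 10) summing to 11


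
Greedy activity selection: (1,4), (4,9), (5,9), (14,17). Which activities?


Greedy: pick earliest-ending, then skip overlaps.
Selected (3 activities): [(1, 4), (4, 9), (14, 17)]


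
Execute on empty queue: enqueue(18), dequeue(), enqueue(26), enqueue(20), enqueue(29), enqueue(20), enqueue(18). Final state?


enqueue(18) -> [18]
dequeue() returns 18 -> []
enqueue(26) -> [26]
enqueue(20) -> [26, 20]
enqueue(29) -> [26, 20, 29]
enqueue(20) -> [26, 20, 29, 20]
enqueue(18) -> [26, 20, 29, 20, 18]
Final queue (front to back): [26, 20, 29, 20, 18]


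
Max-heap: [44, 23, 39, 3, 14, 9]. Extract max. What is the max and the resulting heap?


Max = 44
Replace root with last, heapify down
Resulting heap: [39, 23, 9, 3, 14]


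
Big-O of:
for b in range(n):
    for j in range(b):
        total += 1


Per nesting level: O(n) * O(n) [triangular over b] = O(n^2)
Complexity: O(n^2)


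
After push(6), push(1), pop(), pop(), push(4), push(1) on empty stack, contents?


push(6) -> [6]
push(1) -> [6, 1]
pop() returns 1 -> [6]
pop() returns 6 -> []
push(4) -> [4]
push(1) -> [4, 1]
Final stack (bottom to top): [4, 1]


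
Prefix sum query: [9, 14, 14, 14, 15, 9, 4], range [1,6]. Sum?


Prefix sums: [0, 9, 23, 37, 51, 66, 75, 79]
Sum[1..6] = prefix[7] - prefix[1] = 79 - 9 = 70


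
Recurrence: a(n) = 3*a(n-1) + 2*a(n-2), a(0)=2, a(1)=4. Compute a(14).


Build bottom-up:
...a(12)=5175848, a(13)=18434056, a(14)=3*18434056+2*5175848=65653864


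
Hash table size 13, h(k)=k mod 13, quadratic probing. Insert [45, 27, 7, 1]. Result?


Insertions: 45->slot 6; 27->slot 1; 7->slot 7; 1->slot 2
Table: [None, 27, 1, None, None, None, 45, 7, None, None, None, None, None]


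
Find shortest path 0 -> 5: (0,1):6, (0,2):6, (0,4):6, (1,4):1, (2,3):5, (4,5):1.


Dijkstra from 0:
Distances: {0: 0, 1: 6, 2: 6, 3: 11, 4: 6, 5: 7}
Shortest distance to 5 = 7, path = [0, 4, 5]


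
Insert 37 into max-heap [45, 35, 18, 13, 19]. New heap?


Append 37: [45, 35, 18, 13, 19, 37]
Bubble up: swap idx 5(37) with idx 2(18)
Result: [45, 35, 37, 13, 19, 18]


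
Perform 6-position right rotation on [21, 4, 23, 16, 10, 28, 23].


Right rotate by 6: [4, 23, 16, 10, 28, 23, 21]


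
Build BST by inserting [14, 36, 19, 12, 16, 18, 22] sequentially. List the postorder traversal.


Root = 14; build tree by BST insertion.
Postorder traversal: [12, 18, 16, 22, 19, 36, 14]


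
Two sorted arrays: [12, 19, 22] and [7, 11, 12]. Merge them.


Compare heads, take smaller each step.
Merged: [7, 11, 12, 12, 19, 22]


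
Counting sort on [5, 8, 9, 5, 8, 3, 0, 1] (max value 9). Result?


Count array: [1, 1, 0, 1, 0, 2, 0, 0, 2, 1]
Reconstruct: [0, 1, 3, 5, 5, 8, 8, 9]


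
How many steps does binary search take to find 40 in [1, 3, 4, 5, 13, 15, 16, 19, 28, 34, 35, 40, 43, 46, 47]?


Search for 40:
[0,14] mid=7 arr[7]=19
[8,14] mid=11 arr[11]=40
Total: 2 comparisons


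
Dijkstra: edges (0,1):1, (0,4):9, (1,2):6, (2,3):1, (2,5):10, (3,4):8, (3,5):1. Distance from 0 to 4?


Dijkstra from 0:
Distances: {0: 0, 1: 1, 2: 7, 3: 8, 4: 9, 5: 9}
Shortest distance to 4 = 9, path = [0, 4]


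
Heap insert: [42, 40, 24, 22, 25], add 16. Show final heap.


Append 16: [42, 40, 24, 22, 25, 16]
Bubble up: no swaps needed
Result: [42, 40, 24, 22, 25, 16]


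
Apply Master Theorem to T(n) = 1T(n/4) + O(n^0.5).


a=1, b=4, c=0.5. log_4(1)=0 < c=0.5. Case 3: O(n^c) = O(sqrt(n))
Complexity: O(sqrt(n))


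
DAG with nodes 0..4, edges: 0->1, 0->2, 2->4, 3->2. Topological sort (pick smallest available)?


Kahn's algorithm, process smallest node first
Order: [0, 1, 3, 2, 4]


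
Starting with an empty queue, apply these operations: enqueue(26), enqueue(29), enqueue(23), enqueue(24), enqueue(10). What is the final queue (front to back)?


enqueue(26) -> [26]
enqueue(29) -> [26, 29]
enqueue(23) -> [26, 29, 23]
enqueue(24) -> [26, 29, 23, 24]
enqueue(10) -> [26, 29, 23, 24, 10]
Final queue (front to back): [26, 29, 23, 24, 10]


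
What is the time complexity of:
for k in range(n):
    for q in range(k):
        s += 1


Per nesting level: O(n) * O(n) [triangular over k] = O(n^2)
Complexity: O(n^2)


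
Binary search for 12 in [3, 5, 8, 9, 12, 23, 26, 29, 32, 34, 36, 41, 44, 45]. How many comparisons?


Search for 12:
[0,13] mid=6 arr[6]=26
[0,5] mid=2 arr[2]=8
[3,5] mid=4 arr[4]=12
Total: 3 comparisons


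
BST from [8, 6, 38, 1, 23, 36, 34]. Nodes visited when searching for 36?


BST root = 8
Search for 36: compare at each node
Path: [8, 38, 23, 36]


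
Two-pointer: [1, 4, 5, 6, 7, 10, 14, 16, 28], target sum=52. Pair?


Two pointers: lo=0, hi=8
No pair sums to 52


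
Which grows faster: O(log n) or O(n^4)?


logarithmic grows slower than quartic
O(log n) is asymptotically smaller; O(n^4) grows faster


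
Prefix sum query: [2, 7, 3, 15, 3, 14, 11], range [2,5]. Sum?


Prefix sums: [0, 2, 9, 12, 27, 30, 44, 55]
Sum[2..5] = prefix[6] - prefix[2] = 44 - 9 = 35


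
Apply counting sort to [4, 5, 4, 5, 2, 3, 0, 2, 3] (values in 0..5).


Count array: [1, 0, 2, 2, 2, 2]
Reconstruct: [0, 2, 2, 3, 3, 4, 4, 5, 5]


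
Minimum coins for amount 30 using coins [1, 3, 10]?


dp[0]=0; dp[i]=1+min(dp[i-c] for c in coins)
...dp[25]=5, dp[26]=4, dp[27]=5, dp[28]=6, dp[29]=5, dp[30]=3
Minimum coins for 30 = 3


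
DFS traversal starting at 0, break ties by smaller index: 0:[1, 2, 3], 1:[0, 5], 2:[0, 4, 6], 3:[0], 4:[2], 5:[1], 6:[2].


DFS stack-based: start with [0]
Visit order: [0, 1, 5, 2, 4, 6, 3]


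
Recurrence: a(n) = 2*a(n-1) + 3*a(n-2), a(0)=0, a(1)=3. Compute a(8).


Build bottom-up:
...a(6)=546, a(7)=1641, a(8)=2*1641+3*546=4920


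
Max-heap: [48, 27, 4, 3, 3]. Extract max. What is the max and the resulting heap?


Max = 48
Replace root with last, heapify down
Resulting heap: [27, 3, 4, 3]


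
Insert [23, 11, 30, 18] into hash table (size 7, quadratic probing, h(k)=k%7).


Insertions: 23->slot 2; 11->slot 4; 30->slot 3; 18->slot 5
Table: [None, None, 23, 30, 11, 18, None]


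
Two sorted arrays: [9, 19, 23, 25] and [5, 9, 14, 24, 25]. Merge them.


Compare heads, take smaller each step.
Merged: [5, 9, 9, 14, 19, 23, 24, 25, 25]


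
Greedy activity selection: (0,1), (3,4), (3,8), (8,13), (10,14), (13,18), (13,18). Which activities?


Greedy: pick earliest-ending, then skip overlaps.
Selected (4 activities): [(0, 1), (3, 4), (8, 13), (13, 18)]


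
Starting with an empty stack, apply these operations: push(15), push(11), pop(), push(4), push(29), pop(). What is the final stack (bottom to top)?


push(15) -> [15]
push(11) -> [15, 11]
pop() returns 11 -> [15]
push(4) -> [15, 4]
push(29) -> [15, 4, 29]
pop() returns 29 -> [15, 4]
Final stack (bottom to top): [15, 4]


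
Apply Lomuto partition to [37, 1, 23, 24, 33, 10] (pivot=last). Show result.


Elements <= 10 go left of pivot.
Result: [1, 10, 23, 24, 33, 37], pivot at index 1


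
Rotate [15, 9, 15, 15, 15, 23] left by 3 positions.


Left rotate by 3: [15, 15, 23, 15, 9, 15]


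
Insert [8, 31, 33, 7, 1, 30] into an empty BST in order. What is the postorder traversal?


Root = 8; build tree by BST insertion.
Postorder traversal: [1, 7, 30, 33, 31, 8]


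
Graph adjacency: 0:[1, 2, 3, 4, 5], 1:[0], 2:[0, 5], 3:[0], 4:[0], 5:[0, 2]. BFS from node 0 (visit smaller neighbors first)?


BFS queue: start with [0]
Visit order: [0, 1, 2, 3, 4, 5]


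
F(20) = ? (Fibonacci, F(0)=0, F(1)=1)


F(n)=F(n-1)+F(n-2)
...F(18)=2584, F(19)=4181, F(20)=6765


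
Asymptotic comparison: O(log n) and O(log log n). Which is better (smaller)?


double-logarithmic grows slower than logarithmic
O(log log n) is asymptotically smaller; O(log n) grows faster


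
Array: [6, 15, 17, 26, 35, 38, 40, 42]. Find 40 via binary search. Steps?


Search for 40:
[0,7] mid=3 arr[3]=26
[4,7] mid=5 arr[5]=38
[6,7] mid=6 arr[6]=40
Total: 3 comparisons


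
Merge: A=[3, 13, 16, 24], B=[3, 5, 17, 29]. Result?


Compare heads, take smaller each step.
Merged: [3, 3, 5, 13, 16, 17, 24, 29]


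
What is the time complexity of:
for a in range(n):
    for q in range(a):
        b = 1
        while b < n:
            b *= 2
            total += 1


Per nesting level: O(n) * O(n) [triangular over a] * O(log n) = O(n^2 log n)
Complexity: O(n^2 log n)


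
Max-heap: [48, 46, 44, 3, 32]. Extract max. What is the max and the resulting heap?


Max = 48
Replace root with last, heapify down
Resulting heap: [46, 32, 44, 3]


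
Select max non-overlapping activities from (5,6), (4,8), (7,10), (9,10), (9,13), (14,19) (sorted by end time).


Greedy: pick earliest-ending, then skip overlaps.
Selected (3 activities): [(5, 6), (7, 10), (14, 19)]


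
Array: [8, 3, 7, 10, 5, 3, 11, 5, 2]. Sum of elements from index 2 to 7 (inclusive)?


Prefix sums: [0, 8, 11, 18, 28, 33, 36, 47, 52, 54]
Sum[2..7] = prefix[8] - prefix[2] = 52 - 11 = 41


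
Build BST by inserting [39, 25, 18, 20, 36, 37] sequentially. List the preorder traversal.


Root = 39; build tree by BST insertion.
Preorder traversal: [39, 25, 18, 20, 36, 37]


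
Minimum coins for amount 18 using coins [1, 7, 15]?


dp[0]=0; dp[i]=1+min(dp[i-c] for c in coins)
...dp[13]=7, dp[14]=2, dp[15]=1, dp[16]=2, dp[17]=3, dp[18]=4
Minimum coins for 18 = 4


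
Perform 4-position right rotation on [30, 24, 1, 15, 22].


Right rotate by 4: [24, 1, 15, 22, 30]


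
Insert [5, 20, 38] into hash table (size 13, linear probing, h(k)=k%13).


Insertions: 5->slot 5; 20->slot 7; 38->slot 12
Table: [None, None, None, None, None, 5, None, 20, None, None, None, None, 38]


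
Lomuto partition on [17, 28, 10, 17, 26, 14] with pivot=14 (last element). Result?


Elements <= 14 go left of pivot.
Result: [10, 14, 17, 17, 26, 28], pivot at index 1


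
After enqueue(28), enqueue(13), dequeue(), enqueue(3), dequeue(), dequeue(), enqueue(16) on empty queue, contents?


enqueue(28) -> [28]
enqueue(13) -> [28, 13]
dequeue() returns 28 -> [13]
enqueue(3) -> [13, 3]
dequeue() returns 13 -> [3]
dequeue() returns 3 -> []
enqueue(16) -> [16]
Final queue (front to back): [16]


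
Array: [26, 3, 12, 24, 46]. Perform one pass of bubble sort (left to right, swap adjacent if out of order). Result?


After one pass: [3, 12, 24, 26, 46]


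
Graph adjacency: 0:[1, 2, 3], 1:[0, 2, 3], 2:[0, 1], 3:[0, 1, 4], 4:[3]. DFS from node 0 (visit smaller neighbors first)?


DFS stack-based: start with [0]
Visit order: [0, 1, 2, 3, 4]


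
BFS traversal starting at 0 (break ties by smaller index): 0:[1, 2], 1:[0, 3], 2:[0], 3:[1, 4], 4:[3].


BFS queue: start with [0]
Visit order: [0, 1, 2, 3, 4]


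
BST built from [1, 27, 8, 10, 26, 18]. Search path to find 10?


BST root = 1
Search for 10: compare at each node
Path: [1, 27, 8, 10]


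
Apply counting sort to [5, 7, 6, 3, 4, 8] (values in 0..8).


Count array: [0, 0, 0, 1, 1, 1, 1, 1, 1]
Reconstruct: [3, 4, 5, 6, 7, 8]


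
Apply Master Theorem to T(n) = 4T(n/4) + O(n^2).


a=4, b=4, c=2. log_4(4)=1 < c=2. Case 3: O(n^c) = O(n^2)
Complexity: O(n^2)


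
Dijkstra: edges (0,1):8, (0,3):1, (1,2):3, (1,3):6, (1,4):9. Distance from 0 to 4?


Dijkstra from 0:
Distances: {0: 0, 1: 7, 2: 10, 3: 1, 4: 16}
Shortest distance to 4 = 16, path = [0, 3, 1, 4]


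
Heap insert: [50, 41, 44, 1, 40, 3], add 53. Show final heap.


Append 53: [50, 41, 44, 1, 40, 3, 53]
Bubble up: swap idx 6(53) with idx 2(44); swap idx 2(53) with idx 0(50)
Result: [53, 41, 50, 1, 40, 3, 44]


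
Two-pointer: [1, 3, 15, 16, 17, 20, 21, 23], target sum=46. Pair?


Two pointers: lo=0, hi=7
No pair sums to 46


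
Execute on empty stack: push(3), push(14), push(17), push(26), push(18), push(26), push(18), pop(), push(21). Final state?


push(3) -> [3]
push(14) -> [3, 14]
push(17) -> [3, 14, 17]
push(26) -> [3, 14, 17, 26]
push(18) -> [3, 14, 17, 26, 18]
push(26) -> [3, 14, 17, 26, 18, 26]
push(18) -> [3, 14, 17, 26, 18, 26, 18]
pop() returns 18 -> [3, 14, 17, 26, 18, 26]
push(21) -> [3, 14, 17, 26, 18, 26, 21]
Final stack (bottom to top): [3, 14, 17, 26, 18, 26, 21]


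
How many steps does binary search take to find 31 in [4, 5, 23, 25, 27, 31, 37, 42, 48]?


Search for 31:
[0,8] mid=4 arr[4]=27
[5,8] mid=6 arr[6]=37
[5,5] mid=5 arr[5]=31
Total: 3 comparisons


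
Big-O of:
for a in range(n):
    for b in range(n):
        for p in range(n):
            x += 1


Per nesting level: O(n) * O(n) * O(n) = O(n^3)
Complexity: O(n^3)
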